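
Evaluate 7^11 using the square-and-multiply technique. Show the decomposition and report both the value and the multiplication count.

Computing 7^11 by squaring (build up from 7^1; each line after the first costs one multiplication):

7^1 = 7
7^2 = (7^1)^2 = 7^2 = 49
7^4 = (7^2)^2 = 49^2 = 2401
7^5 = 7 * 7^4 = 7 * 2401 = 16807
7^10 = (7^5)^2 = 16807^2 = 282475249
7^11 = 7 * 7^10 = 7 * 282475249 = 1977326743

Result: 1977326743
Multiplications needed: 5 (5 lines after 7^1)

7^11 = 1977326743. Using exponentiation by squaring, this requires 5 multiplications. The key idea: if the exponent is even, square the half-power; if odd, multiply by the base once.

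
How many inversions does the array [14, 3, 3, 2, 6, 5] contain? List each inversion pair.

Finding inversions in [14, 3, 3, 2, 6, 5]:

(0, 1): arr[0]=14 > arr[1]=3
(0, 2): arr[0]=14 > arr[2]=3
(0, 3): arr[0]=14 > arr[3]=2
(0, 4): arr[0]=14 > arr[4]=6
(0, 5): arr[0]=14 > arr[5]=5
(1, 3): arr[1]=3 > arr[3]=2
(2, 3): arr[2]=3 > arr[3]=2
(4, 5): arr[4]=6 > arr[5]=5

Total inversions: 8

The array has 8 inversion(s): (0,1), (0,2), (0,3), (0,4), (0,5), (1,3), (2,3), (4,5). Each pair (i,j) satisfies i < j and arr[i] > arr[j].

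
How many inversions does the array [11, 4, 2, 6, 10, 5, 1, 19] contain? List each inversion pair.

Finding inversions in [11, 4, 2, 6, 10, 5, 1, 19]:

(0, 1): arr[0]=11 > arr[1]=4
(0, 2): arr[0]=11 > arr[2]=2
(0, 3): arr[0]=11 > arr[3]=6
(0, 4): arr[0]=11 > arr[4]=10
(0, 5): arr[0]=11 > arr[5]=5
(0, 6): arr[0]=11 > arr[6]=1
(1, 2): arr[1]=4 > arr[2]=2
(1, 6): arr[1]=4 > arr[6]=1
(2, 6): arr[2]=2 > arr[6]=1
(3, 5): arr[3]=6 > arr[5]=5
(3, 6): arr[3]=6 > arr[6]=1
(4, 5): arr[4]=10 > arr[5]=5
(4, 6): arr[4]=10 > arr[6]=1
(5, 6): arr[5]=5 > arr[6]=1

Total inversions: 14

The array has 14 inversion(s): (0,1), (0,2), (0,3), (0,4), (0,5), (0,6), (1,2), (1,6), (2,6), (3,5), (3,6), (4,5), (4,6), (5,6). Each pair (i,j) satisfies i < j and arr[i] > arr[j].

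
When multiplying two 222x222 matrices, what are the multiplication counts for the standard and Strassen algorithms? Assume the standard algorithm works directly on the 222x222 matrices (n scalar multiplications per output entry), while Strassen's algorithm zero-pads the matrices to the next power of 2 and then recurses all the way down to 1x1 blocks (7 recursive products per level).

Matrix multiplication for 222x222 matrices:

Strassen's algorithm requires power-of-2 dimensions. Pad 222x222 to 256x256 (next power of 2).

Standard algorithm: 222^3 = 10941048 multiplications
Strassen's algorithm: 7^(log2(256)) = 7^8 = 5764801 multiplications
Savings: 10941048 - 5764801 = 5176247 multiplications

Standard: 10941048 multiplications (222^3). Strassen: 5764801 multiplications (7^8, after padding to 256x256). Strassen reduces 8 recursive multiplications to 7 at each level.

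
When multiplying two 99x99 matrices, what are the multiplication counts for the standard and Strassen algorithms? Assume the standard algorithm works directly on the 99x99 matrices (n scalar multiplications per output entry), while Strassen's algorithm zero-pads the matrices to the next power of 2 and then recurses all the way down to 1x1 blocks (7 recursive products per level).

Matrix multiplication for 99x99 matrices:

Strassen's algorithm requires power-of-2 dimensions. Pad 99x99 to 128x128 (next power of 2).

Standard algorithm: 99^3 = 970299 multiplications
Strassen's algorithm: 7^(log2(128)) = 7^7 = 823543 multiplications
Savings: 970299 - 823543 = 146756 multiplications

Standard: 970299 multiplications (99^3). Strassen: 823543 multiplications (7^7, after padding to 128x128). Strassen reduces 8 recursive multiplications to 7 at each level.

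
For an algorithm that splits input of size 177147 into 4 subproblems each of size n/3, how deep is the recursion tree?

For divide and conquer with division factor 3:

Problem sizes at each level:
Level 0: 177147
Level 1: 59049
Level 2: 19683
Level 3: 6561
Level 4: 2187
Level 5: 729
Level 6: 243
Level 7: 81
Level 8: 27
Level 9: 9
Level 10: 3
Level 11: 1

The root is level 0 and the size-1 base case is level 11 (the tree spans levels 0 through 11, i.e. 12 levels counting the root), so the depth is the number of divisions: log_3(177147) = 11

The recursion tree depth is log_3(177147) = 11. At each level, the problem size is divided by 3, so it takes 11 divisions to reduce to a base case of size 1. The algorithm makes 4 recursive calls at each level.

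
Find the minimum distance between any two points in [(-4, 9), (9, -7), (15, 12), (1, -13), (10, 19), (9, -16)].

Computing all pairwise distances among 6 points:

d((-4, 9), (9, -7)) = 20.6155
d((-4, 9), (15, 12)) = 19.2354
d((-4, 9), (1, -13)) = 22.561
d((-4, 9), (10, 19)) = 17.2047
d((-4, 9), (9, -16)) = 28.178
d((9, -7), (15, 12)) = 19.9249
d((9, -7), (1, -13)) = 10.0
d((9, -7), (10, 19)) = 26.0192
d((9, -7), (9, -16)) = 9.0
d((15, 12), (1, -13)) = 28.6531
d((15, 12), (10, 19)) = 8.6023
d((15, 12), (9, -16)) = 28.6356
d((1, -13), (10, 19)) = 33.2415
d((1, -13), (9, -16)) = 8.544 <-- minimum
d((10, 19), (9, -16)) = 35.0143

Closest pair: (1, -13) and (9, -16) with distance 8.544

The closest pair is (1, -13) and (9, -16) with Euclidean distance 8.544. For 6 points, brute-force pairwise comparison is shown above. For large n, the divide-and-conquer algorithm (sort by x, recurse on halves, check the dividing strip) achieves O(n log n).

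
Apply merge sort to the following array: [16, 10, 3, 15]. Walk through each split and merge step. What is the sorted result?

Merge sort trace:

Split: [16, 10, 3, 15] -> [16, 10] and [3, 15]
  Split: [16, 10] -> [16] and [10]
  Merge: [16] + [10] -> [10, 16]
  Split: [3, 15] -> [3] and [15]
  Merge: [3] + [15] -> [3, 15]
Merge: [10, 16] + [3, 15] -> [3, 10, 15, 16]

Final sorted array: [3, 10, 15, 16]

The merge sort proceeds by recursively splitting the array and merging sorted halves.
After all merges, the sorted array is [3, 10, 15, 16].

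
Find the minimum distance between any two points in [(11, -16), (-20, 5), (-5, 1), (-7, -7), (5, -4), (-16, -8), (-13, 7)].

Computing all pairwise distances among 7 points:

d((11, -16), (-20, 5)) = 37.4433
d((11, -16), (-5, 1)) = 23.3452
d((11, -16), (-7, -7)) = 20.1246
d((11, -16), (5, -4)) = 13.4164
d((11, -16), (-16, -8)) = 28.1603
d((11, -16), (-13, 7)) = 33.2415
d((-20, 5), (-5, 1)) = 15.5242
d((-20, 5), (-7, -7)) = 17.6918
d((-20, 5), (5, -4)) = 26.5707
d((-20, 5), (-16, -8)) = 13.6015
d((-20, 5), (-13, 7)) = 7.2801 <-- minimum
d((-5, 1), (-7, -7)) = 8.2462
d((-5, 1), (5, -4)) = 11.1803
d((-5, 1), (-16, -8)) = 14.2127
d((-5, 1), (-13, 7)) = 10.0
d((-7, -7), (5, -4)) = 12.3693
d((-7, -7), (-16, -8)) = 9.0554
d((-7, -7), (-13, 7)) = 15.2315
d((5, -4), (-16, -8)) = 21.3776
d((5, -4), (-13, 7)) = 21.095
d((-16, -8), (-13, 7)) = 15.2971

Closest pair: (-20, 5) and (-13, 7) with distance 7.2801

The closest pair is (-20, 5) and (-13, 7) with Euclidean distance 7.2801. For 7 points, brute-force pairwise comparison is shown above. For large n, the divide-and-conquer algorithm (sort by x, recurse on halves, check the dividing strip) achieves O(n log n).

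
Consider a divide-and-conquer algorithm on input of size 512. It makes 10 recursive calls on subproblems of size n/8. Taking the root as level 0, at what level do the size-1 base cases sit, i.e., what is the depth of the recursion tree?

For divide and conquer with division factor 8:

Problem sizes at each level:
Level 0: 512
Level 1: 64
Level 2: 8
Level 3: 1

The root is level 0 and the size-1 base case is level 3 (the tree spans levels 0 through 3, i.e. 4 levels counting the root), so the depth is the number of divisions: log_8(512) = 3

The recursion tree depth is log_8(512) = 3. At each level, the problem size is divided by 8, so it takes 3 divisions to reduce to a base case of size 1. The algorithm makes 10 recursive calls at each level.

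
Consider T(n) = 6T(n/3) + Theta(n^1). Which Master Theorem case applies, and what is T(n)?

Master Theorem for T(n) = 6T(n/3) + O(n^1):

a = 6, b = 3, c = 1
log_b(a) = log_3(6) = 1.6309

Case 1: c = 1 < log_3(6) = 1.6309
T(n) = O(n^(log_3 6))

For T(n) = 6T(n/3) + O(n^1): log_3(6) = 1.6309. This is Case 1 of the Master Theorem (c < log_b(a), work dominated by leaves), giving O(n^(log_3 6)).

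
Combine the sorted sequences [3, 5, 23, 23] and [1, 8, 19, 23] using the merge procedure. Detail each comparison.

Merging process:

Compare 3 vs 1: take 1 from right. Merged: [1]
Compare 3 vs 8: take 3 from left. Merged: [1, 3]
Compare 5 vs 8: take 5 from left. Merged: [1, 3, 5]
Compare 23 vs 8: take 8 from right. Merged: [1, 3, 5, 8]
Compare 23 vs 19: take 19 from right. Merged: [1, 3, 5, 8, 19]
Compare 23 vs 23: take 23 from left. Merged: [1, 3, 5, 8, 19, 23]
Compare 23 vs 23: take 23 from left. Merged: [1, 3, 5, 8, 19, 23, 23]
Append remaining from right: [23]. Merged: [1, 3, 5, 8, 19, 23, 23, 23]

Final merged array: [1, 3, 5, 8, 19, 23, 23, 23]
Total comparisons: 7

The merged array is [1, 3, 5, 8, 19, 23, 23, 23], requiring 7 comparisons. The merge step runs in O(n) time where n is the total number of elements.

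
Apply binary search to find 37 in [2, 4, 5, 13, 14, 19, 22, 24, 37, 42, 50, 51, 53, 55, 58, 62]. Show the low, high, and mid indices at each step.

Binary search for 37 in [2, 4, 5, 13, 14, 19, 22, 24, 37, 42, 50, 51, 53, 55, 58, 62]:

lo=0, hi=15, mid=7, arr[mid]=24 -> 24 < 37, search right half
lo=8, hi=15, mid=11, arr[mid]=51 -> 51 > 37, search left half
lo=8, hi=10, mid=9, arr[mid]=42 -> 42 > 37, search left half
lo=8, hi=8, mid=8, arr[mid]=37 -> Found target at index 8!

Binary search finds 37 at index 8 after 4 comparisons. The search repeatedly halves the search space by comparing with the middle element.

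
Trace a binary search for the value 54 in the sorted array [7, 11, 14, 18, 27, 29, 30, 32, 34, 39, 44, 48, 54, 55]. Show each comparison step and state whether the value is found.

Binary search for 54 in [7, 11, 14, 18, 27, 29, 30, 32, 34, 39, 44, 48, 54, 55]:

lo=0, hi=13, mid=6, arr[mid]=30 -> 30 < 54, search right half
lo=7, hi=13, mid=10, arr[mid]=44 -> 44 < 54, search right half
lo=11, hi=13, mid=12, arr[mid]=54 -> Found target at index 12!

Binary search finds 54 at index 12 after 3 comparisons. The search repeatedly halves the search space by comparing with the middle element.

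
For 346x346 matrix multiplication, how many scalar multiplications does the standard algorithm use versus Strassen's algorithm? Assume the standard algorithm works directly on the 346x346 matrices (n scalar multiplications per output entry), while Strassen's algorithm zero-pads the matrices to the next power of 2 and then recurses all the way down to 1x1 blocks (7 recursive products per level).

Matrix multiplication for 346x346 matrices:

Strassen's algorithm requires power-of-2 dimensions. Pad 346x346 to 512x512 (next power of 2).

Standard algorithm: 346^3 = 41421736 multiplications
Strassen's algorithm: 7^(log2(512)) = 7^9 = 40353607 multiplications
Savings: 41421736 - 40353607 = 1068129 multiplications

Standard: 41421736 multiplications (346^3). Strassen: 40353607 multiplications (7^9, after padding to 512x512). Strassen reduces 8 recursive multiplications to 7 at each level.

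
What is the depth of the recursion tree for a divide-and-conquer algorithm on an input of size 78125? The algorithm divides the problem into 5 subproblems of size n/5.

For divide and conquer with division factor 5:

Problem sizes at each level:
Level 0: 78125
Level 1: 15625
Level 2: 3125
Level 3: 625
Level 4: 125
Level 5: 25
Level 6: 5
Level 7: 1

The root is level 0 and the size-1 base case is level 7 (the tree spans levels 0 through 7, i.e. 8 levels counting the root), so the depth is the number of divisions: log_5(78125) = 7

The recursion tree depth is log_5(78125) = 7. At each level, the problem size is divided by 5, so it takes 7 divisions to reduce to a base case of size 1. The algorithm makes 5 recursive calls at each level.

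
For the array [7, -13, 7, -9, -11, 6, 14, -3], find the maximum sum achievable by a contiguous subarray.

Using Kadane's algorithm on [7, -13, 7, -9, -11, 6, 14, -3]:

Scanning through the array:
Position 1 (value -13): max_ending_here = -6, max_so_far = 7
Position 2 (value 7): max_ending_here = 7, max_so_far = 7
Position 3 (value -9): max_ending_here = -2, max_so_far = 7
Position 4 (value -11): max_ending_here = -11, max_so_far = 7
Position 5 (value 6): max_ending_here = 6, max_so_far = 7
Position 6 (value 14): max_ending_here = 20, max_so_far = 20
Position 7 (value -3): max_ending_here = 17, max_so_far = 20

Maximum subarray: [6, 14]
Maximum sum: 20

The maximum subarray is [6, 14] with sum 20. This subarray runs from index 5 to index 6.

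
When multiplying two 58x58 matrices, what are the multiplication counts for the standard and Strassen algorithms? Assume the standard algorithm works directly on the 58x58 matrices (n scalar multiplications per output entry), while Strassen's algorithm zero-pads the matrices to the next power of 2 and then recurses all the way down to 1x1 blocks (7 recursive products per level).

Matrix multiplication for 58x58 matrices:

Strassen's algorithm requires power-of-2 dimensions. Pad 58x58 to 64x64 (next power of 2).

Standard algorithm: 58^3 = 195112 multiplications
Strassen's algorithm: 7^(log2(64)) = 7^6 = 117649 multiplications
Savings: 195112 - 117649 = 77463 multiplications

Standard: 195112 multiplications (58^3). Strassen: 117649 multiplications (7^6, after padding to 64x64). Strassen reduces 8 recursive multiplications to 7 at each level.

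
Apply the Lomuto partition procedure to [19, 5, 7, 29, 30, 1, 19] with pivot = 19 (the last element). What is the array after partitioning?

Lomuto partition with pivot = 19:

Initial array: [19, 5, 7, 29, 30, 1, 19]

arr[0]=19 <= 19: swap with position 0, array becomes [19, 5, 7, 29, 30, 1, 19]
arr[1]=5 <= 19: swap with position 1, array becomes [19, 5, 7, 29, 30, 1, 19]
arr[2]=7 <= 19: swap with position 2, array becomes [19, 5, 7, 29, 30, 1, 19]
arr[3]=29 > 19: no swap
arr[4]=30 > 19: no swap
arr[5]=1 <= 19: swap with position 3, array becomes [19, 5, 7, 1, 30, 29, 19]

Place pivot at position 4: [19, 5, 7, 1, 19, 29, 30]
Pivot position: 4

After partitioning with pivot 19, the array becomes [19, 5, 7, 1, 19, 29, 30]. The pivot is placed at index 4. All elements to the left of the pivot are <= 19, and all elements to the right are > 19.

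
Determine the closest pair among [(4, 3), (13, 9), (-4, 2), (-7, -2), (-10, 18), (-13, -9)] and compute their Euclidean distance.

Computing all pairwise distances among 6 points:

d((4, 3), (13, 9)) = 10.8167
d((4, 3), (-4, 2)) = 8.0623
d((4, 3), (-7, -2)) = 12.083
d((4, 3), (-10, 18)) = 20.5183
d((4, 3), (-13, -9)) = 20.8087
d((13, 9), (-4, 2)) = 18.3848
d((13, 9), (-7, -2)) = 22.8254
d((13, 9), (-10, 18)) = 24.6982
d((13, 9), (-13, -9)) = 31.6228
d((-4, 2), (-7, -2)) = 5.0 <-- minimum
d((-4, 2), (-10, 18)) = 17.088
d((-4, 2), (-13, -9)) = 14.2127
d((-7, -2), (-10, 18)) = 20.2237
d((-7, -2), (-13, -9)) = 9.2195
d((-10, 18), (-13, -9)) = 27.1662

Closest pair: (-4, 2) and (-7, -2) with distance 5.0

The closest pair is (-4, 2) and (-7, -2) with Euclidean distance 5.0. For 6 points, brute-force pairwise comparison is shown above. For large n, the divide-and-conquer algorithm (sort by x, recurse on halves, check the dividing strip) achieves O(n log n).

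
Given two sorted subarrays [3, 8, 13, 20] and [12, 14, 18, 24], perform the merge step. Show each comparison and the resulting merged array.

Merging process:

Compare 3 vs 12: take 3 from left. Merged: [3]
Compare 8 vs 12: take 8 from left. Merged: [3, 8]
Compare 13 vs 12: take 12 from right. Merged: [3, 8, 12]
Compare 13 vs 14: take 13 from left. Merged: [3, 8, 12, 13]
Compare 20 vs 14: take 14 from right. Merged: [3, 8, 12, 13, 14]
Compare 20 vs 18: take 18 from right. Merged: [3, 8, 12, 13, 14, 18]
Compare 20 vs 24: take 20 from left. Merged: [3, 8, 12, 13, 14, 18, 20]
Append remaining from right: [24]. Merged: [3, 8, 12, 13, 14, 18, 20, 24]

Final merged array: [3, 8, 12, 13, 14, 18, 20, 24]
Total comparisons: 7

The merged array is [3, 8, 12, 13, 14, 18, 20, 24], requiring 7 comparisons. The merge step runs in O(n) time where n is the total number of elements.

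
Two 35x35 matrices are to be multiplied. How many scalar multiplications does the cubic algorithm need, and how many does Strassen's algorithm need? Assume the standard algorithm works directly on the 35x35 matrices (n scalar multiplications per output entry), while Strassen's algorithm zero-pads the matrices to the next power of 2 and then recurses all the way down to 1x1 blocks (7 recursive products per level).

Matrix multiplication for 35x35 matrices:

Strassen's algorithm requires power-of-2 dimensions. Pad 35x35 to 64x64 (next power of 2).

Standard algorithm: 35^3 = 42875 multiplications
Strassen's algorithm: 7^(log2(64)) = 7^6 = 117649 multiplications
Difference: 42875 - 117649 = -74774 (Strassen uses MORE here due to padding overhead — for small or just-over-power-of-2 n, padding can outweigh the per-level savings)

Standard: 42875 multiplications (35^3). Strassen: 117649 multiplications (7^6, after padding to 64x64). Strassen reduces 8 recursive multiplications to 7 at each level.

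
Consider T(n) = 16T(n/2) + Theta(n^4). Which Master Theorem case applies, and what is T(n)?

Master Theorem for T(n) = 16T(n/2) + O(n^4):

a = 16, b = 2, c = 4
log_b(a) = log_2(16) = 4.0000

Case 2: c = 4 = log_2(16) = 4.0000
T(n) = O(n^4 log n) = O(n^4 log n)

For T(n) = 16T(n/2) + O(n^4): log_2(16) = 4.0000. This is Case 2 of the Master Theorem (c = log_b(a), equal work at all levels), giving O(n^4 log n).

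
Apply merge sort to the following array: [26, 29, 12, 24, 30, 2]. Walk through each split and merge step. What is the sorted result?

Merge sort trace:

Split: [26, 29, 12, 24, 30, 2] -> [26, 29, 12] and [24, 30, 2]
  Split: [26, 29, 12] -> [26] and [29, 12]
    Split: [29, 12] -> [29] and [12]
    Merge: [29] + [12] -> [12, 29]
  Merge: [26] + [12, 29] -> [12, 26, 29]
  Split: [24, 30, 2] -> [24] and [30, 2]
    Split: [30, 2] -> [30] and [2]
    Merge: [30] + [2] -> [2, 30]
  Merge: [24] + [2, 30] -> [2, 24, 30]
Merge: [12, 26, 29] + [2, 24, 30] -> [2, 12, 24, 26, 29, 30]

Final sorted array: [2, 12, 24, 26, 29, 30]

The merge sort proceeds by recursively splitting the array and merging sorted halves.
After all merges, the sorted array is [2, 12, 24, 26, 29, 30].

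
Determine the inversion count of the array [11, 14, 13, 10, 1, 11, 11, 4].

Finding inversions in [11, 14, 13, 10, 1, 11, 11, 4]:

(0, 3): arr[0]=11 > arr[3]=10
(0, 4): arr[0]=11 > arr[4]=1
(0, 7): arr[0]=11 > arr[7]=4
(1, 2): arr[1]=14 > arr[2]=13
(1, 3): arr[1]=14 > arr[3]=10
(1, 4): arr[1]=14 > arr[4]=1
(1, 5): arr[1]=14 > arr[5]=11
(1, 6): arr[1]=14 > arr[6]=11
(1, 7): arr[1]=14 > arr[7]=4
(2, 3): arr[2]=13 > arr[3]=10
(2, 4): arr[2]=13 > arr[4]=1
(2, 5): arr[2]=13 > arr[5]=11
(2, 6): arr[2]=13 > arr[6]=11
(2, 7): arr[2]=13 > arr[7]=4
(3, 4): arr[3]=10 > arr[4]=1
(3, 7): arr[3]=10 > arr[7]=4
(5, 7): arr[5]=11 > arr[7]=4
(6, 7): arr[6]=11 > arr[7]=4

Total inversions: 18

The array has 18 inversion(s): (0,3), (0,4), (0,7), (1,2), (1,3), (1,4), (1,5), (1,6), (1,7), (2,3), (2,4), (2,5), (2,6), (2,7), (3,4), (3,7), (5,7), (6,7). Each pair (i,j) satisfies i < j and arr[i] > arr[j].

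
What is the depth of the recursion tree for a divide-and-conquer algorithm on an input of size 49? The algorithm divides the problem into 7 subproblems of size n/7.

For divide and conquer with division factor 7:

Problem sizes at each level:
Level 0: 49
Level 1: 7
Level 2: 1

The root is level 0 and the size-1 base case is level 2 (the tree spans levels 0 through 2, i.e. 3 levels counting the root), so the depth is the number of divisions: log_7(49) = 2

The recursion tree depth is log_7(49) = 2. At each level, the problem size is divided by 7, so it takes 2 divisions to reduce to a base case of size 1. The algorithm makes 7 recursive calls at each level.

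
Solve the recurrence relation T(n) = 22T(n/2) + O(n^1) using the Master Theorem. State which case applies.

Master Theorem for T(n) = 22T(n/2) + O(n^1):

a = 22, b = 2, c = 1
log_b(a) = log_2(22) = 4.4594

Case 1: c = 1 < log_2(22) = 4.4594
T(n) = O(n^(log_2 22))

For T(n) = 22T(n/2) + O(n^1): log_2(22) = 4.4594. This is Case 1 of the Master Theorem (c < log_b(a), work dominated by leaves), giving O(n^(log_2 22)).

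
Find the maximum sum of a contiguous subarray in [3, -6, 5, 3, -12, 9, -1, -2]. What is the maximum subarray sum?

Using Kadane's algorithm on [3, -6, 5, 3, -12, 9, -1, -2]:

Scanning through the array:
Position 1 (value -6): max_ending_here = -3, max_so_far = 3
Position 2 (value 5): max_ending_here = 5, max_so_far = 5
Position 3 (value 3): max_ending_here = 8, max_so_far = 8
Position 4 (value -12): max_ending_here = -4, max_so_far = 8
Position 5 (value 9): max_ending_here = 9, max_so_far = 9
Position 6 (value -1): max_ending_here = 8, max_so_far = 9
Position 7 (value -2): max_ending_here = 6, max_so_far = 9

Maximum subarray: [9]
Maximum sum: 9

The maximum subarray is [9] with sum 9. This subarray runs from index 5 to index 5.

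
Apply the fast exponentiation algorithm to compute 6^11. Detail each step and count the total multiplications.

Computing 6^11 by squaring (build up from 6^1; each line after the first costs one multiplication):

6^1 = 6
6^2 = (6^1)^2 = 6^2 = 36
6^4 = (6^2)^2 = 36^2 = 1296
6^5 = 6 * 6^4 = 6 * 1296 = 7776
6^10 = (6^5)^2 = 7776^2 = 60466176
6^11 = 6 * 6^10 = 6 * 60466176 = 362797056

Result: 362797056
Multiplications needed: 5 (5 lines after 6^1)

6^11 = 362797056. Using exponentiation by squaring, this requires 5 multiplications. The key idea: if the exponent is even, square the half-power; if odd, multiply by the base once.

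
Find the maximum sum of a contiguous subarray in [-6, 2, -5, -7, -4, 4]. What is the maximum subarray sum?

Using Kadane's algorithm on [-6, 2, -5, -7, -4, 4]:

Scanning through the array:
Position 1 (value 2): max_ending_here = 2, max_so_far = 2
Position 2 (value -5): max_ending_here = -3, max_so_far = 2
Position 3 (value -7): max_ending_here = -7, max_so_far = 2
Position 4 (value -4): max_ending_here = -4, max_so_far = 2
Position 5 (value 4): max_ending_here = 4, max_so_far = 4

Maximum subarray: [4]
Maximum sum: 4

The maximum subarray is [4] with sum 4. This subarray runs from index 5 to index 5.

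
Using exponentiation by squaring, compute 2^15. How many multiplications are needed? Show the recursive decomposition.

Computing 2^15 by squaring (build up from 2^1; each line after the first costs one multiplication):

2^1 = 2
2^2 = (2^1)^2 = 2^2 = 4
2^3 = 2 * 2^2 = 2 * 4 = 8
2^6 = (2^3)^2 = 8^2 = 64
2^7 = 2 * 2^6 = 2 * 64 = 128
2^14 = (2^7)^2 = 128^2 = 16384
2^15 = 2 * 2^14 = 2 * 16384 = 32768

Result: 32768
Multiplications needed: 6 (6 lines after 2^1)

2^15 = 32768. Using exponentiation by squaring, this requires 6 multiplications. The key idea: if the exponent is even, square the half-power; if odd, multiply by the base once.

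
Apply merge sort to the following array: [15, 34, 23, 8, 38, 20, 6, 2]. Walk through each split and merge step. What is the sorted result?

Merge sort trace:

Split: [15, 34, 23, 8, 38, 20, 6, 2] -> [15, 34, 23, 8] and [38, 20, 6, 2]
  Split: [15, 34, 23, 8] -> [15, 34] and [23, 8]
    Split: [15, 34] -> [15] and [34]
    Merge: [15] + [34] -> [15, 34]
    Split: [23, 8] -> [23] and [8]
    Merge: [23] + [8] -> [8, 23]
  Merge: [15, 34] + [8, 23] -> [8, 15, 23, 34]
  Split: [38, 20, 6, 2] -> [38, 20] and [6, 2]
    Split: [38, 20] -> [38] and [20]
    Merge: [38] + [20] -> [20, 38]
    Split: [6, 2] -> [6] and [2]
    Merge: [6] + [2] -> [2, 6]
  Merge: [20, 38] + [2, 6] -> [2, 6, 20, 38]
Merge: [8, 15, 23, 34] + [2, 6, 20, 38] -> [2, 6, 8, 15, 20, 23, 34, 38]

Final sorted array: [2, 6, 8, 15, 20, 23, 34, 38]

The merge sort proceeds by recursively splitting the array and merging sorted halves.
After all merges, the sorted array is [2, 6, 8, 15, 20, 23, 34, 38].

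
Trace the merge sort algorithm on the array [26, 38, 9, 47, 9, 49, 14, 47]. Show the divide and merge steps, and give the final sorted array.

Merge sort trace:

Split: [26, 38, 9, 47, 9, 49, 14, 47] -> [26, 38, 9, 47] and [9, 49, 14, 47]
  Split: [26, 38, 9, 47] -> [26, 38] and [9, 47]
    Split: [26, 38] -> [26] and [38]
    Merge: [26] + [38] -> [26, 38]
    Split: [9, 47] -> [9] and [47]
    Merge: [9] + [47] -> [9, 47]
  Merge: [26, 38] + [9, 47] -> [9, 26, 38, 47]
  Split: [9, 49, 14, 47] -> [9, 49] and [14, 47]
    Split: [9, 49] -> [9] and [49]
    Merge: [9] + [49] -> [9, 49]
    Split: [14, 47] -> [14] and [47]
    Merge: [14] + [47] -> [14, 47]
  Merge: [9, 49] + [14, 47] -> [9, 14, 47, 49]
Merge: [9, 26, 38, 47] + [9, 14, 47, 49] -> [9, 9, 14, 26, 38, 47, 47, 49]

Final sorted array: [9, 9, 14, 26, 38, 47, 47, 49]

The merge sort proceeds by recursively splitting the array and merging sorted halves.
After all merges, the sorted array is [9, 9, 14, 26, 38, 47, 47, 49].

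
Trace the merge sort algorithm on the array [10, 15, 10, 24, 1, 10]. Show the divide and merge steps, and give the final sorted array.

Merge sort trace:

Split: [10, 15, 10, 24, 1, 10] -> [10, 15, 10] and [24, 1, 10]
  Split: [10, 15, 10] -> [10] and [15, 10]
    Split: [15, 10] -> [15] and [10]
    Merge: [15] + [10] -> [10, 15]
  Merge: [10] + [10, 15] -> [10, 10, 15]
  Split: [24, 1, 10] -> [24] and [1, 10]
    Split: [1, 10] -> [1] and [10]
    Merge: [1] + [10] -> [1, 10]
  Merge: [24] + [1, 10] -> [1, 10, 24]
Merge: [10, 10, 15] + [1, 10, 24] -> [1, 10, 10, 10, 15, 24]

Final sorted array: [1, 10, 10, 10, 15, 24]

The merge sort proceeds by recursively splitting the array and merging sorted halves.
After all merges, the sorted array is [1, 10, 10, 10, 15, 24].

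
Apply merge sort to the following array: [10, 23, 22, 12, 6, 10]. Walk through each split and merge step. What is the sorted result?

Merge sort trace:

Split: [10, 23, 22, 12, 6, 10] -> [10, 23, 22] and [12, 6, 10]
  Split: [10, 23, 22] -> [10] and [23, 22]
    Split: [23, 22] -> [23] and [22]
    Merge: [23] + [22] -> [22, 23]
  Merge: [10] + [22, 23] -> [10, 22, 23]
  Split: [12, 6, 10] -> [12] and [6, 10]
    Split: [6, 10] -> [6] and [10]
    Merge: [6] + [10] -> [6, 10]
  Merge: [12] + [6, 10] -> [6, 10, 12]
Merge: [10, 22, 23] + [6, 10, 12] -> [6, 10, 10, 12, 22, 23]

Final sorted array: [6, 10, 10, 12, 22, 23]

The merge sort proceeds by recursively splitting the array and merging sorted halves.
After all merges, the sorted array is [6, 10, 10, 12, 22, 23].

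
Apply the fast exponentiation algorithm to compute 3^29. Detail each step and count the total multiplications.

Computing 3^29 by squaring (build up from 3^1; each line after the first costs one multiplication):

3^1 = 3
3^2 = (3^1)^2 = 3^2 = 9
3^3 = 3 * 3^2 = 3 * 9 = 27
3^6 = (3^3)^2 = 27^2 = 729
3^7 = 3 * 3^6 = 3 * 729 = 2187
3^14 = (3^7)^2 = 2187^2 = 4782969
3^28 = (3^14)^2 = 4782969^2 = 22876792454961
3^29 = 3 * 3^28 = 3 * 22876792454961 = 68630377364883

Result: 68630377364883
Multiplications needed: 7 (7 lines after 3^1)

3^29 = 68630377364883. Using exponentiation by squaring, this requires 7 multiplications. The key idea: if the exponent is even, square the half-power; if odd, multiply by the base once.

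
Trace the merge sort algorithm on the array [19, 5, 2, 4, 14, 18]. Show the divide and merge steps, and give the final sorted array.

Merge sort trace:

Split: [19, 5, 2, 4, 14, 18] -> [19, 5, 2] and [4, 14, 18]
  Split: [19, 5, 2] -> [19] and [5, 2]
    Split: [5, 2] -> [5] and [2]
    Merge: [5] + [2] -> [2, 5]
  Merge: [19] + [2, 5] -> [2, 5, 19]
  Split: [4, 14, 18] -> [4] and [14, 18]
    Split: [14, 18] -> [14] and [18]
    Merge: [14] + [18] -> [14, 18]
  Merge: [4] + [14, 18] -> [4, 14, 18]
Merge: [2, 5, 19] + [4, 14, 18] -> [2, 4, 5, 14, 18, 19]

Final sorted array: [2, 4, 5, 14, 18, 19]

The merge sort proceeds by recursively splitting the array and merging sorted halves.
After all merges, the sorted array is [2, 4, 5, 14, 18, 19].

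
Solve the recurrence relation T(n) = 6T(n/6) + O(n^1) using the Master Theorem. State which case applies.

Master Theorem for T(n) = 6T(n/6) + O(n^1):

a = 6, b = 6, c = 1
log_b(a) = log_6(6) = 1.0000

Case 2: c = 1 = log_6(6) = 1.0000
T(n) = O(n^1 log n) = O(n log n)

For T(n) = 6T(n/6) + O(n^1): log_6(6) = 1.0000. This is Case 2 of the Master Theorem (c = log_b(a), equal work at all levels), giving O(n log n).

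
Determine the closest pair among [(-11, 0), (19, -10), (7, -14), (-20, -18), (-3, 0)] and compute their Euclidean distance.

Computing all pairwise distances among 5 points:

d((-11, 0), (19, -10)) = 31.6228
d((-11, 0), (7, -14)) = 22.8035
d((-11, 0), (-20, -18)) = 20.1246
d((-11, 0), (-3, 0)) = 8.0 <-- minimum
d((19, -10), (7, -14)) = 12.6491
d((19, -10), (-20, -18)) = 39.8121
d((19, -10), (-3, 0)) = 24.1661
d((7, -14), (-20, -18)) = 27.2947
d((7, -14), (-3, 0)) = 17.2047
d((-20, -18), (-3, 0)) = 24.7588

Closest pair: (-11, 0) and (-3, 0) with distance 8.0

The closest pair is (-11, 0) and (-3, 0) with Euclidean distance 8.0. For 5 points, brute-force pairwise comparison is shown above. For large n, the divide-and-conquer algorithm (sort by x, recurse on halves, check the dividing strip) achieves O(n log n).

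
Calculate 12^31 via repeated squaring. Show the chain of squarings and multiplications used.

Computing 12^31 by squaring (build up from 12^1; each line after the first costs one multiplication):

12^1 = 12
12^2 = (12^1)^2 = 12^2 = 144
12^3 = 12 * 12^2 = 12 * 144 = 1728
12^6 = (12^3)^2 = 1728^2 = 2985984
12^7 = 12 * 12^6 = 12 * 2985984 = 35831808
12^14 = (12^7)^2 = 35831808^2 = 1283918464548864
12^15 = 12 * 12^14 = 12 * 1283918464548864 = 15407021574586368
12^30 = (12^15)^2 = 15407021574586368^2 = 237376313799769806328950291431424
12^31 = 12 * 12^30 = 12 * 237376313799769806328950291431424 = 2848515765597237675947403497177088

Result: 2848515765597237675947403497177088
Multiplications needed: 8 (8 lines after 12^1)

12^31 = 2848515765597237675947403497177088. Using exponentiation by squaring, this requires 8 multiplications. The key idea: if the exponent is even, square the half-power; if odd, multiply by the base once.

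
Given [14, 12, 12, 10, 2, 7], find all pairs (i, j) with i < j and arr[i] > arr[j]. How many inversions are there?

Finding inversions in [14, 12, 12, 10, 2, 7]:

(0, 1): arr[0]=14 > arr[1]=12
(0, 2): arr[0]=14 > arr[2]=12
(0, 3): arr[0]=14 > arr[3]=10
(0, 4): arr[0]=14 > arr[4]=2
(0, 5): arr[0]=14 > arr[5]=7
(1, 3): arr[1]=12 > arr[3]=10
(1, 4): arr[1]=12 > arr[4]=2
(1, 5): arr[1]=12 > arr[5]=7
(2, 3): arr[2]=12 > arr[3]=10
(2, 4): arr[2]=12 > arr[4]=2
(2, 5): arr[2]=12 > arr[5]=7
(3, 4): arr[3]=10 > arr[4]=2
(3, 5): arr[3]=10 > arr[5]=7

Total inversions: 13

The array has 13 inversion(s): (0,1), (0,2), (0,3), (0,4), (0,5), (1,3), (1,4), (1,5), (2,3), (2,4), (2,5), (3,4), (3,5). Each pair (i,j) satisfies i < j and arr[i] > arr[j].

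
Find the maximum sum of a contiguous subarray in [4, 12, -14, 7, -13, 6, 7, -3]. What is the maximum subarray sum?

Using Kadane's algorithm on [4, 12, -14, 7, -13, 6, 7, -3]:

Scanning through the array:
Position 1 (value 12): max_ending_here = 16, max_so_far = 16
Position 2 (value -14): max_ending_here = 2, max_so_far = 16
Position 3 (value 7): max_ending_here = 9, max_so_far = 16
Position 4 (value -13): max_ending_here = -4, max_so_far = 16
Position 5 (value 6): max_ending_here = 6, max_so_far = 16
Position 6 (value 7): max_ending_here = 13, max_so_far = 16
Position 7 (value -3): max_ending_here = 10, max_so_far = 16

Maximum subarray: [4, 12]
Maximum sum: 16

The maximum subarray is [4, 12] with sum 16. This subarray runs from index 0 to index 1.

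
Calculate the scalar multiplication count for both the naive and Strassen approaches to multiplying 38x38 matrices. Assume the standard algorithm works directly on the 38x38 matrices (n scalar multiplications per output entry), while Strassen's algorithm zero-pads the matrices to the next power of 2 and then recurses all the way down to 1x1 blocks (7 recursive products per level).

Matrix multiplication for 38x38 matrices:

Strassen's algorithm requires power-of-2 dimensions. Pad 38x38 to 64x64 (next power of 2).

Standard algorithm: 38^3 = 54872 multiplications
Strassen's algorithm: 7^(log2(64)) = 7^6 = 117649 multiplications
Difference: 54872 - 117649 = -62777 (Strassen uses MORE here due to padding overhead — for small or just-over-power-of-2 n, padding can outweigh the per-level savings)

Standard: 54872 multiplications (38^3). Strassen: 117649 multiplications (7^6, after padding to 64x64). Strassen reduces 8 recursive multiplications to 7 at each level.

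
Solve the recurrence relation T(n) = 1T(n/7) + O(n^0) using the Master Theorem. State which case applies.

Master Theorem for T(n) = 1T(n/7) + O(n^0):

a = 1, b = 7, c = 0
log_b(a) = log_7(1) = 0.0000

Case 2: c = 0 = log_7(1) = 0.0000
T(n) = O(n^0 log n) = O(log n)

For T(n) = 1T(n/7) + O(n^0): log_7(1) = 0.0000. This is Case 2 of the Master Theorem (c = log_b(a), equal work at all levels), giving O(log n).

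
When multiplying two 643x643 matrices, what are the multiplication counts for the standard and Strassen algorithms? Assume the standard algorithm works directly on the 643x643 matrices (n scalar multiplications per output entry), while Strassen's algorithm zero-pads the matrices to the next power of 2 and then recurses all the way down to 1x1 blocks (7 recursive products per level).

Matrix multiplication for 643x643 matrices:

Strassen's algorithm requires power-of-2 dimensions. Pad 643x643 to 1024x1024 (next power of 2).

Standard algorithm: 643^3 = 265847707 multiplications
Strassen's algorithm: 7^(log2(1024)) = 7^10 = 282475249 multiplications
Difference: 265847707 - 282475249 = -16627542 (Strassen uses MORE here due to padding overhead — for small or just-over-power-of-2 n, padding can outweigh the per-level savings)

Standard: 265847707 multiplications (643^3). Strassen: 282475249 multiplications (7^10, after padding to 1024x1024). Strassen reduces 8 recursive multiplications to 7 at each level.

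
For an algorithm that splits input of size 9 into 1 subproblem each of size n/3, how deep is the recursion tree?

For divide and conquer with division factor 3:

Problem sizes at each level:
Level 0: 9
Level 1: 3
Level 2: 1

The root is level 0 and the size-1 base case is level 2 (the tree spans levels 0 through 2, i.e. 3 levels counting the root), so the depth is the number of divisions: log_3(9) = 2

The recursion tree depth is log_3(9) = 2. At each level, the problem size is divided by 3, so it takes 2 divisions to reduce to a base case of size 1. The algorithm makes 1 recursive call at each level.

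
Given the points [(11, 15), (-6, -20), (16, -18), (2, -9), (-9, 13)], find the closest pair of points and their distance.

Computing all pairwise distances among 5 points:

d((11, 15), (-6, -20)) = 38.9102
d((11, 15), (16, -18)) = 33.3766
d((11, 15), (2, -9)) = 25.632
d((11, 15), (-9, 13)) = 20.0998
d((-6, -20), (16, -18)) = 22.0907
d((-6, -20), (2, -9)) = 13.6015 <-- minimum
d((-6, -20), (-9, 13)) = 33.1361
d((16, -18), (2, -9)) = 16.6433
d((16, -18), (-9, 13)) = 39.8246
d((2, -9), (-9, 13)) = 24.5967

Closest pair: (-6, -20) and (2, -9) with distance 13.6015

The closest pair is (-6, -20) and (2, -9) with Euclidean distance 13.6015. For 5 points, brute-force pairwise comparison is shown above. For large n, the divide-and-conquer algorithm (sort by x, recurse on halves, check the dividing strip) achieves O(n log n).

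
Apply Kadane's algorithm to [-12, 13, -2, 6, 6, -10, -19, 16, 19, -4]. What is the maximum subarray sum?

Using Kadane's algorithm on [-12, 13, -2, 6, 6, -10, -19, 16, 19, -4]:

Scanning through the array:
Position 1 (value 13): max_ending_here = 13, max_so_far = 13
Position 2 (value -2): max_ending_here = 11, max_so_far = 13
Position 3 (value 6): max_ending_here = 17, max_so_far = 17
Position 4 (value 6): max_ending_here = 23, max_so_far = 23
Position 5 (value -10): max_ending_here = 13, max_so_far = 23
Position 6 (value -19): max_ending_here = -6, max_so_far = 23
Position 7 (value 16): max_ending_here = 16, max_so_far = 23
Position 8 (value 19): max_ending_here = 35, max_so_far = 35
Position 9 (value -4): max_ending_here = 31, max_so_far = 35

Maximum subarray: [16, 19]
Maximum sum: 35

The maximum subarray is [16, 19] with sum 35. This subarray runs from index 7 to index 8.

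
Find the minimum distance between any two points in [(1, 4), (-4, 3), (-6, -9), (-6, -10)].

Computing all pairwise distances among 4 points:

d((1, 4), (-4, 3)) = 5.099
d((1, 4), (-6, -9)) = 14.7648
d((1, 4), (-6, -10)) = 15.6525
d((-4, 3), (-6, -9)) = 12.1655
d((-4, 3), (-6, -10)) = 13.1529
d((-6, -9), (-6, -10)) = 1.0 <-- minimum

Closest pair: (-6, -9) and (-6, -10) with distance 1.0

The closest pair is (-6, -9) and (-6, -10) with Euclidean distance 1.0. For 4 points, brute-force pairwise comparison is shown above. For large n, the divide-and-conquer algorithm (sort by x, recurse on halves, check the dividing strip) achieves O(n log n).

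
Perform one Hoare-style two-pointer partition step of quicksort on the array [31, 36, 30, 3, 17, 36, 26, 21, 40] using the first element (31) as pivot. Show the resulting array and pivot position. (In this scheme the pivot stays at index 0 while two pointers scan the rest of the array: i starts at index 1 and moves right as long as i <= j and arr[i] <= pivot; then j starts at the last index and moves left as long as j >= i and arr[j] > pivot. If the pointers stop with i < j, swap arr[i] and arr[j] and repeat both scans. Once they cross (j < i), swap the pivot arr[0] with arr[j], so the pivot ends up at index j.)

Hoare-style two-pointer partition with pivot = 31:

Initial array: [31, 36, 30, 3, 17, 36, 26, 21, 40]

Pointers start at i = 1, j = 8.
i stops at index 1 (arr[1]=36 > 31), j stops at index 7 (arr[7]=21 <= 31): swap arr[1] and arr[7], array becomes [31, 21, 30, 3, 17, 36, 26, 36, 40]
i stops at index 5 (arr[5]=36 > 31), j stops at index 6 (arr[6]=26 <= 31): swap arr[5] and arr[6], array becomes [31, 21, 30, 3, 17, 26, 36, 36, 40]
i ends at 6, j ends at 5: the pointers have crossed (j < i), so scanning stops.

Swap pivot arr[0] with arr[5] to place pivot at position 5: [26, 21, 30, 3, 17, 31, 36, 36, 40]
Pivot position: 5

After partitioning with pivot 31, the array becomes [26, 21, 30, 3, 17, 31, 36, 36, 40]. The pivot is placed at index 5. All elements to the left of the pivot are <= 31, and all elements to the right are > 31.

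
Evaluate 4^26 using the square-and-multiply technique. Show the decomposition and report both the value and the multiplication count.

Computing 4^26 by squaring (build up from 4^1; each line after the first costs one multiplication):

4^1 = 4
4^2 = (4^1)^2 = 4^2 = 16
4^3 = 4 * 4^2 = 4 * 16 = 64
4^6 = (4^3)^2 = 64^2 = 4096
4^12 = (4^6)^2 = 4096^2 = 16777216
4^13 = 4 * 4^12 = 4 * 16777216 = 67108864
4^26 = (4^13)^2 = 67108864^2 = 4503599627370496

Result: 4503599627370496
Multiplications needed: 6 (6 lines after 4^1)

4^26 = 4503599627370496. Using exponentiation by squaring, this requires 6 multiplications. The key idea: if the exponent is even, square the half-power; if odd, multiply by the base once.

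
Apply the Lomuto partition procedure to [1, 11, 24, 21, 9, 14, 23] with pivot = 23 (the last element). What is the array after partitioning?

Lomuto partition with pivot = 23:

Initial array: [1, 11, 24, 21, 9, 14, 23]

arr[0]=1 <= 23: swap with position 0, array becomes [1, 11, 24, 21, 9, 14, 23]
arr[1]=11 <= 23: swap with position 1, array becomes [1, 11, 24, 21, 9, 14, 23]
arr[2]=24 > 23: no swap
arr[3]=21 <= 23: swap with position 2, array becomes [1, 11, 21, 24, 9, 14, 23]
arr[4]=9 <= 23: swap with position 3, array becomes [1, 11, 21, 9, 24, 14, 23]
arr[5]=14 <= 23: swap with position 4, array becomes [1, 11, 21, 9, 14, 24, 23]

Place pivot at position 5: [1, 11, 21, 9, 14, 23, 24]
Pivot position: 5

After partitioning with pivot 23, the array becomes [1, 11, 21, 9, 14, 23, 24]. The pivot is placed at index 5. All elements to the left of the pivot are <= 23, and all elements to the right are > 23.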